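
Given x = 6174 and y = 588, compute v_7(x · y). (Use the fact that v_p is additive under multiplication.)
v_7(3630312) = 5

v_p(x) = 3 (factor: 6174 = 7^3 · 18); v_p(y) = 2 (factor: 588 = 7^2 · 12). Additivity: v_p(xy) = v_p(x) + v_p(y) = 3 + 2 = 5. (Direct check: xy = 3630312 = 7^5 · (216).)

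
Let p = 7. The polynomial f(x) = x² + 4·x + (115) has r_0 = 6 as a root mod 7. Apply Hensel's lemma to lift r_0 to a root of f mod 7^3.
r_2 = 90 (mod 343)

Hensel: r_{i+1} = r_i − f(r_i)·(f′(r_i))^{-1} mod 7^{i+2}, f′(x) = 2x + 4. Iterate:
  r_0 = 6 (mod 7)
  r_1 = 41 (mod 49)
  r_2 = 90 (mod 343)
Final: r = 90 satisfies f(r) ≡ 0 mod 7^3.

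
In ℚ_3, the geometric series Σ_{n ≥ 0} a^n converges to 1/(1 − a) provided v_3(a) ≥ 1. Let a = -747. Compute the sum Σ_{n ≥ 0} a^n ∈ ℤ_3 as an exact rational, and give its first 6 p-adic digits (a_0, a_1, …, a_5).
Σ a^n = 1/(1 − a) = 1/748;  first 6 digits = (1, 0, 1, 2, 0, 1)

v_3(a) = 2 ≥ 1, so the series converges in ℤ_3 to 1/(1 − a) = 1/(1 − (-747)) = 1/748. Expand this rational in ℤ_3: compute digits iteratively via d_i = x_i mod 3, x_{i+1} = (x_i − d_i)/3. The first 6 digits are (1, 0, 1, 2, 0, 1).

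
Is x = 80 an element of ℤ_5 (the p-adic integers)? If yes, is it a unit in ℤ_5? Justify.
x ∈ ℤ_5 but not a unit; v_5(x) = 1 > 0

ℤ_5 = {x ∈ ℚ_5 : v_5(x) ≥ 0} and ℤ_5^× = {x ∈ ℤ_5 : v_5(x) = 0}. Here v_5(80) = v_5(num) − v_5(den) = 1; compare against these criteria.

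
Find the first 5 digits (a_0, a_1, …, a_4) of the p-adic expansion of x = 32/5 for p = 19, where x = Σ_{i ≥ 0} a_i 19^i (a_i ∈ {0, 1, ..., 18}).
(a_0, …, a_4) = (14, 11, 7, 11, 7)

v_19(32/5) = 0 (numerator and denominator both coprime to 19), so x ∈ ℤ_19^×. Compute digits iteratively via a_i = x_i mod 19, x_{i+1} = (x_i − a_i)/19, with x_0 = x:
  x_0 = 32/5;  a_0 = 14;  x_1 = (x_0 − 14)/19 = -2/5
  x_1 = -2/5;  a_1 = 11;  x_2 = (x_1 − 11)/19 = -3/5
  x_2 = -3/5;  a_2 = 7;  x_3 = (x_2 − 7)/19 = -2/5
  x_3 = -2/5;  a_3 = 11;  x_4 = (x_3 − 11)/19 = -3/5
  x_4 = -3/5;  a_4 = 7;  x_5 = (x_4 − 7)/19 = -2/5
Digits: (14, 11, 7, 11, 7).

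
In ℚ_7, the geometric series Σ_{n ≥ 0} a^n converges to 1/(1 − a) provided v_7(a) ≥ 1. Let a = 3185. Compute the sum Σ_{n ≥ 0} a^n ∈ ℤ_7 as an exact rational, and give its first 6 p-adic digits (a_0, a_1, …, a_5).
Σ a^n = 1/(1 − a) = -1/3184;  first 6 digits = (1, 0, 2, 2, 5, 1)

v_7(a) = 2 ≥ 1, so the series converges in ℤ_7 to 1/(1 − a) = 1/(1 − 3185) = -1/3184. Expand this rational in ℤ_7: compute digits iteratively via d_i = x_i mod 7, x_{i+1} = (x_i − d_i)/7. The first 6 digits are (1, 0, 2, 2, 5, 1).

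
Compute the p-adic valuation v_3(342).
v_3(342) = 2

v_3(n) is the largest exponent k such that 3^k divides n. Factor out: 342 = 3^2 · 38. (Sign doesn't affect v_p.) So v_3(342) = 2.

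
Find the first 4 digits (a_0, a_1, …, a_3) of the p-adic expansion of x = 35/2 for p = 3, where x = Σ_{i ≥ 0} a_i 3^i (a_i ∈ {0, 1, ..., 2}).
(a_0, …, a_3) = (1, 1, 0, 2)

v_3(35/2) = 0 (numerator and denominator both coprime to 3), so x ∈ ℤ_3^×. Compute digits iteratively via a_i = x_i mod 3, x_{i+1} = (x_i − a_i)/3, with x_0 = x:
  x_0 = 35/2;  a_0 = 1;  x_1 = (x_0 − 1)/3 = 11/2
  x_1 = 11/2;  a_1 = 1;  x_2 = (x_1 − 1)/3 = 3/2
  x_2 = 3/2;  a_2 = 0;  x_3 = (x_2 − 0)/3 = 1/2
  x_3 = 1/2;  a_3 = 2;  x_4 = (x_3 − 2)/3 = -1/2
Digits: (1, 1, 0, 2).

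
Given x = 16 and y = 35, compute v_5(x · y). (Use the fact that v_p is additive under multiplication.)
v_5(560) = 1

v_p(x) = 0 (factor: 16 = 5^0 · 16); v_p(y) = 1 (factor: 35 = 5^1 · 7). Additivity: v_p(xy) = v_p(x) + v_p(y) = 0 + 1 = 1. (Direct check: xy = 560 = 5^1 · (112).)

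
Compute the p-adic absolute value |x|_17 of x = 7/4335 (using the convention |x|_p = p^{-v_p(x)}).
|7/4335|_17 = 289

Step 1 — compute v_17(x) by factoring powers of 17 out of the numerator and denominator: v_17(7/4335) = -2. Step 2 — apply |x|_p = p^{-v_p(x)} = 17^{2} = 289.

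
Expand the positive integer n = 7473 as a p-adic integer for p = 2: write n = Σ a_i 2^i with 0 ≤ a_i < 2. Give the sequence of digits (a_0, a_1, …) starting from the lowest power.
(a_0, a_1, …) = (1, 0, 0, 0, 1, 1, 0, 0, 1, 0, 1, 1, 1)

Repeated division by 2 gives the digits low-to-high: 7473 = 1 + 1·2^4 + 1·2^5 + 1·2^8 + 1·2^10 + 1·2^11 + 1·2^12. Digit sequence: (1, 0, 0, 0, 1, 1, 0, 0, 1, 0, 1, 1, 1).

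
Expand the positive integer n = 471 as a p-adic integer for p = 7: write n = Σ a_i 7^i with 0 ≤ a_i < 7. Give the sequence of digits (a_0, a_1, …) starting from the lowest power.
(a_0, a_1, …) = (2, 4, 2, 1)

Repeated division by 7 gives the digits low-to-high: 471 = 2 + 4·7^1 + 2·7^2 + 1·7^3. Digit sequence: (2, 4, 2, 1).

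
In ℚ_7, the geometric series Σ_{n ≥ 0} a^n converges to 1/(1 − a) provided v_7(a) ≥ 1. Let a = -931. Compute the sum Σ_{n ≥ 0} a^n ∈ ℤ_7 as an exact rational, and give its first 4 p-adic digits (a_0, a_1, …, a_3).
Σ a^n = 1/(1 − a) = 1/932;  first 4 digits = (1, 0, 2, 4)

v_7(a) = 2 ≥ 1, so the series converges in ℤ_7 to 1/(1 − a) = 1/(1 − (-931)) = 1/932. Expand this rational in ℤ_7: compute digits iteratively via d_i = x_i mod 7, x_{i+1} = (x_i − d_i)/7. The first 4 digits are (1, 0, 2, 4).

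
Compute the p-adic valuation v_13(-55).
v_13(-55) = 0

v_13(n) is the largest exponent k such that 13^k divides n. Factor out: -55 = -13^0 · 55. (Sign doesn't affect v_p.) So v_13(-55) = 0.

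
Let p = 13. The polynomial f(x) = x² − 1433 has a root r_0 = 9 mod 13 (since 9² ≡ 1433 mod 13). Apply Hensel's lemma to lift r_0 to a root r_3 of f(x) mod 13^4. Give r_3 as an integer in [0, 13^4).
r_3 = 6431 (mod 28561)

Hensel's recurrence: r_{i+1} = r_i − f(r_i)·(f′(r_i))^{-1} mod 13^{i+2}, with f′(x) = 2x. Iterate:
  r_0 = 9 (mod 13)
  r_1 = 9 (mod 169)
  r_2 = 2037 (mod 2197)
  r_3 = 6431 (mod 28561)
Final: r_3 = 6431, and one checks f(r_3) ≡ 0 mod 13^4.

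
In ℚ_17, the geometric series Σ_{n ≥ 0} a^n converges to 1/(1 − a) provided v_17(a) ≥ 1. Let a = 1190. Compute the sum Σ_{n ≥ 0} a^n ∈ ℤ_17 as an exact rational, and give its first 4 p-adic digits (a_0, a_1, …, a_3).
Σ a^n = 1/(1 − a) = -1/1189;  first 4 digits = (1, 2, 8, 7)

v_17(a) = 1 ≥ 1, so the series converges in ℤ_17 to 1/(1 − a) = 1/(1 − 1190) = -1/1189. Expand this rational in ℤ_17: compute digits iteratively via d_i = x_i mod 17, x_{i+1} = (x_i − d_i)/17. The first 4 digits are (1, 2, 8, 7).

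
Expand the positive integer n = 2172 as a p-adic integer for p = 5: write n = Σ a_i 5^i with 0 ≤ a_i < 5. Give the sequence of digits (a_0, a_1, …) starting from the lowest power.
(a_0, a_1, …) = (2, 4, 1, 2, 3)

Repeated division by 5 gives the digits low-to-high: 2172 = 2 + 4·5^1 + 1·5^2 + 2·5^3 + 3·5^4. Digit sequence: (2, 4, 1, 2, 3).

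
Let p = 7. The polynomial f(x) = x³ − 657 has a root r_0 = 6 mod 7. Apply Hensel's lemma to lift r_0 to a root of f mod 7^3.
r_2 = 153 (mod 343)

Hensel: r_{i+1} = r_i − f(r_i)/f′(r_i) mod 7^{i+2}, where f′(x) = 3x². Iterate:
  r_0 = 6 (mod 7)
  r_1 = 6 (mod 49)
  r_2 = 153 (mod 343)
Final: r = 153 with f(r) ≡ 0 mod 7^3.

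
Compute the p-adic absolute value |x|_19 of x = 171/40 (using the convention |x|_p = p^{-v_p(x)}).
|171/40|_19 = 1/19

Step 1 — compute v_19(x) by factoring powers of 19 out of the numerator and denominator: v_19(171/40) = 1. Step 2 — apply |x|_p = p^{-v_p(x)} = 19^{-1} = 1/19.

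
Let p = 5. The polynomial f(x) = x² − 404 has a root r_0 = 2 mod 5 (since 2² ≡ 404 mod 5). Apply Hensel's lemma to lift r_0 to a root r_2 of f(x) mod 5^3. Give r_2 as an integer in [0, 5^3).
r_2 = 102 (mod 125)

Hensel's recurrence: r_{i+1} = r_i − f(r_i)·(f′(r_i))^{-1} mod 5^{i+2}, with f′(x) = 2x. Iterate:
  r_0 = 2 (mod 5)
  r_1 = 2 (mod 25)
  r_2 = 102 (mod 125)
Final: r_2 = 102, and one checks f(r_2) ≡ 0 mod 5^3.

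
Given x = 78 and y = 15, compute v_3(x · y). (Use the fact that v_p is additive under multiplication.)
v_3(1170) = 2

v_p(x) = 1 (factor: 78 = 3^1 · 26); v_p(y) = 1 (factor: 15 = 3^1 · 5). Additivity: v_p(xy) = v_p(x) + v_p(y) = 1 + 1 = 2. (Direct check: xy = 1170 = 3^2 · (130).)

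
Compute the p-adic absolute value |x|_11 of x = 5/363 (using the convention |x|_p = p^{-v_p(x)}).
|5/363|_11 = 121

Step 1 — compute v_11(x) by factoring powers of 11 out of the numerator and denominator: v_11(5/363) = -2. Step 2 — apply |x|_p = p^{-v_p(x)} = 11^{2} = 121.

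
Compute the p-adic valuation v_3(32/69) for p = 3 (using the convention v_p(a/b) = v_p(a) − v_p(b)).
v_3(32/69) = -1

Factor powers of 3 from the numerator and denominator of the reduced fraction: 32 = 3^0 · 32 and 69 = 3^1 · 23. Apply v_p(a/b) = v_p(a) − v_p(b): v_3(32/69) = 0 − 1 = -1.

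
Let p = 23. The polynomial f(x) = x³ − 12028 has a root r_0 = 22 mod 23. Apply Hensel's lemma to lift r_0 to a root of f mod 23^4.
r_3 = 123739 (mod 279841)

Hensel: r_{i+1} = r_i − f(r_i)/f′(r_i) mod 23^{i+2}, where f′(x) = 3x². Iterate:
  r_0 = 22 (mod 23)
  r_1 = 482 (mod 529)
  r_2 = 2069 (mod 12167)
  r_3 = 123739 (mod 279841)
Final: r = 123739 with f(r) ≡ 0 mod 23^4.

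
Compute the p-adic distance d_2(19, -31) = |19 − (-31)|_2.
d_2(19, -31) = 1/2

Step 1 — x − y = 19 − (-31) = 50. Step 2 — v_2(50) = 1 (factor: 50 = (2^1 · 25); the sign does not affect v_p). Step 3 — |x − y|_2 = 2^{-1} = 1/2.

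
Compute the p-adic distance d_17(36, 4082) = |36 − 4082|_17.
d_17(36, 4082) = 1/289

Step 1 — x − y = 36 − 4082 = -4046. Step 2 — v_17(-4046) = 2 (factor: -4046 = −(17^2 · 14); the sign does not affect v_p). Step 3 — |x − y|_17 = 17^{-2} = 1/289.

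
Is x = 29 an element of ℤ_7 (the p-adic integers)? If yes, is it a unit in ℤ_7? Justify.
x ∈ ℤ_7^× (unit); v_7(x) = 0

ℤ_7 = {x ∈ ℚ_7 : v_7(x) ≥ 0} and ℤ_7^× = {x ∈ ℤ_7 : v_7(x) = 0}. Here v_7(29) = v_7(num) − v_7(den) = 0; compare against these criteria.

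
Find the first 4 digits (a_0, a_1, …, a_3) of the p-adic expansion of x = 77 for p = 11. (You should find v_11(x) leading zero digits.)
(a_0, …, a_3) = (0, 7, 0, 0)

v_11(77) = 1, so a_0 = ... = a_0 = 0. Factor out: x = 11^1 · u with u = 7 a unit in ℤ_11. Expand u iteratively via a_{v+i} = u_i mod 11, u_{i+1} = (u_i − a_{v+i})/11:
  u_0 = 7;  a_1 = 7;  u_1 = (u_0 − 7)/11 = 0
  u_1 = 0;  a_2 = 0;  u_2 = (u_1 − 0)/11 = 0
  u_2 = 0;  a_3 = 0;  u_3 = (u_2 − 0)/11 = 0
Digits: (0, 7, 0, 0).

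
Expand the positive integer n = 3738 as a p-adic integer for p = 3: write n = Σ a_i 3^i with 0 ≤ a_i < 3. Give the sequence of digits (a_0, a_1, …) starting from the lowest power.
(a_0, a_1, …) = (0, 1, 1, 0, 1, 0, 2, 1)

Repeated division by 3 gives the digits low-to-high: 3738 = 1·3^1 + 1·3^2 + 1·3^4 + 2·3^6 + 1·3^7. Digit sequence: (0, 1, 1, 0, 1, 0, 2, 1).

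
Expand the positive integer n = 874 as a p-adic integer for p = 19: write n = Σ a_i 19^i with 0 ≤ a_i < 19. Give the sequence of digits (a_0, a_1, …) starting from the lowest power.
(a_0, a_1, …) = (0, 8, 2)

Repeated division by 19 gives the digits low-to-high: 874 = 8·19^1 + 2·19^2. Digit sequence: (0, 8, 2).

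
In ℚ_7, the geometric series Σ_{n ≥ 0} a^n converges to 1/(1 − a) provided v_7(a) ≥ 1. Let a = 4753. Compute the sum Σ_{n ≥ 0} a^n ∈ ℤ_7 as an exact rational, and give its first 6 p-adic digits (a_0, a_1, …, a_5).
Σ a^n = 1/(1 − a) = -1/4752;  first 6 digits = (1, 0, 6, 6, 2, 0)

v_7(a) = 2 ≥ 1, so the series converges in ℤ_7 to 1/(1 − a) = 1/(1 − 4753) = -1/4752. Expand this rational in ℤ_7: compute digits iteratively via d_i = x_i mod 7, x_{i+1} = (x_i − d_i)/7. The first 6 digits are (1, 0, 6, 6, 2, 0).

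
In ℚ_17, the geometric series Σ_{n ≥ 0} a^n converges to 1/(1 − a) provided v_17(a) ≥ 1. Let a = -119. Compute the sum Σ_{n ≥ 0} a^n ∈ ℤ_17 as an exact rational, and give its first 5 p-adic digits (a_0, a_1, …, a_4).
Σ a^n = 1/(1 − a) = 1/120;  first 5 digits = (1, 10, 14, 16, 0)

v_17(a) = 1 ≥ 1, so the series converges in ℤ_17 to 1/(1 − a) = 1/(1 − (-119)) = 1/120. Expand this rational in ℤ_17: compute digits iteratively via d_i = x_i mod 17, x_{i+1} = (x_i − d_i)/17. The first 5 digits are (1, 10, 14, 16, 0).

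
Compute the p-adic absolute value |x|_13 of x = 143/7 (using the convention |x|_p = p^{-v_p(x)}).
|143/7|_13 = 1/13

Step 1 — compute v_13(x) by factoring powers of 13 out of the numerator and denominator: v_13(143/7) = 1. Step 2 — apply |x|_p = p^{-v_p(x)} = 13^{-1} = 1/13.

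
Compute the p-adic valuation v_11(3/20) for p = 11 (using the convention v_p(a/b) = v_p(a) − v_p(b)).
v_11(3/20) = 0

Factor powers of 11 from the numerator and denominator of the reduced fraction: 3 = 11^0 · 3 and 20 = 11^0 · 20. Apply v_p(a/b) = v_p(a) − v_p(b): v_11(3/20) = 0 − 0 = 0.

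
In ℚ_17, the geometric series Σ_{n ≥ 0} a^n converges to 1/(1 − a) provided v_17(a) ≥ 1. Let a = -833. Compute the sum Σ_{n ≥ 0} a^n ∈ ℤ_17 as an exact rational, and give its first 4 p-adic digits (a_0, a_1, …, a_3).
Σ a^n = 1/(1 − a) = 1/834;  first 4 digits = (1, 2, 1, 13)

v_17(a) = 1 ≥ 1, so the series converges in ℤ_17 to 1/(1 − a) = 1/(1 − (-833)) = 1/834. Expand this rational in ℤ_17: compute digits iteratively via d_i = x_i mod 17, x_{i+1} = (x_i − d_i)/17. The first 4 digits are (1, 2, 1, 13).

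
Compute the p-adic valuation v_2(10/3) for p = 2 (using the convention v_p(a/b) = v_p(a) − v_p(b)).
v_2(10/3) = 1

Factor powers of 2 from the numerator and denominator of the reduced fraction: 10 = 2^1 · 5 and 3 = 2^0 · 3. Apply v_p(a/b) = v_p(a) − v_p(b): v_2(10/3) = 1 − 0 = 1.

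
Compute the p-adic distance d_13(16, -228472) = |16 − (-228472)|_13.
d_13(16, -228472) = 1/28561

Step 1 — x − y = 16 − (-228472) = 228488. Step 2 — v_13(228488) = 4 (factor: 228488 = (13^4 · 8); the sign does not affect v_p). Step 3 — |x − y|_13 = 13^{-4} = 1/28561.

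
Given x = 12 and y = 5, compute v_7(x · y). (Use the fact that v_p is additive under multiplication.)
v_7(60) = 0

v_p(x) = 0 (factor: 12 = 7^0 · 12); v_p(y) = 0 (factor: 5 = 7^0 · 5). Additivity: v_p(xy) = v_p(x) + v_p(y) = 0 + 0 = 0. (Direct check: xy = 60 = 7^0 · (60).)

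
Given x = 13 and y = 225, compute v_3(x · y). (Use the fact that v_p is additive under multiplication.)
v_3(2925) = 2

v_p(x) = 0 (factor: 13 = 3^0 · 13); v_p(y) = 2 (factor: 225 = 3^2 · 25). Additivity: v_p(xy) = v_p(x) + v_p(y) = 0 + 2 = 2. (Direct check: xy = 2925 = 3^2 · (325).)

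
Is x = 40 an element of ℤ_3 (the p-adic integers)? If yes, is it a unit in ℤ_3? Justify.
x ∈ ℤ_3^× (unit); v_3(x) = 0

ℤ_3 = {x ∈ ℚ_3 : v_3(x) ≥ 0} and ℤ_3^× = {x ∈ ℤ_3 : v_3(x) = 0}. Here v_3(40) = v_3(num) − v_3(den) = 0; compare against these criteria.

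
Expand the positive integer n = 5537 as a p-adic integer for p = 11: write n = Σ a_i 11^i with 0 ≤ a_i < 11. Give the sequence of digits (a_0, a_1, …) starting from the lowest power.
(a_0, a_1, …) = (4, 8, 1, 4)

Repeated division by 11 gives the digits low-to-high: 5537 = 4 + 8·11^1 + 1·11^2 + 4·11^3. Digit sequence: (4, 8, 1, 4).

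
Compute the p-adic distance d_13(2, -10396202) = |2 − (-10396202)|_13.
d_13(2, -10396202) = 1/371293

Step 1 — x − y = 2 − (-10396202) = 10396204. Step 2 — v_13(10396204) = 5 (factor: 10396204 = (13^5 · 28); the sign does not affect v_p). Step 3 — |x − y|_13 = 13^{-5} = 1/371293.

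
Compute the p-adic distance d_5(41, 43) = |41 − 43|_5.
d_5(41, 43) = 1

Step 1 — x − y = 41 − 43 = -2. Step 2 — v_5(-2) = 0 (factor: -2 = −(5^0 · 2); the sign does not affect v_p). Step 3 — |x − y|_5 = 5^{0} = 1.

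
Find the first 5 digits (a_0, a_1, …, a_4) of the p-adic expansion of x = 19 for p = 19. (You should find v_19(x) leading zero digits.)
(a_0, …, a_4) = (0, 1, 0, 0, 0)

v_19(19) = 1, so a_0 = ... = a_0 = 0. Factor out: x = 19^1 · u with u = 1 a unit in ℤ_19. Expand u iteratively via a_{v+i} = u_i mod 19, u_{i+1} = (u_i − a_{v+i})/19:
  u_0 = 1;  a_1 = 1;  u_1 = (u_0 − 1)/19 = 0
  u_1 = 0;  a_2 = 0;  u_2 = (u_1 − 0)/19 = 0
  u_2 = 0;  a_3 = 0;  u_3 = (u_2 − 0)/19 = 0
  u_3 = 0;  a_4 = 0;  u_4 = (u_3 − 0)/19 = 0
Digits: (0, 1, 0, 0, 0).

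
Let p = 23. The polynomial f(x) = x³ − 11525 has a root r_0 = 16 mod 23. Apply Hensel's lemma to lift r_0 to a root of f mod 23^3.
r_2 = 6249 (mod 12167)

Hensel: r_{i+1} = r_i − f(r_i)/f′(r_i) mod 23^{i+2}, where f′(x) = 3x². Iterate:
  r_0 = 16 (mod 23)
  r_1 = 430 (mod 529)
  r_2 = 6249 (mod 12167)
Final: r = 6249 with f(r) ≡ 0 mod 23^3.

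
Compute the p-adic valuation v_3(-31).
v_3(-31) = 0

v_3(n) is the largest exponent k such that 3^k divides n. Factor out: -31 = -3^0 · 31. (Sign doesn't affect v_p.) So v_3(-31) = 0.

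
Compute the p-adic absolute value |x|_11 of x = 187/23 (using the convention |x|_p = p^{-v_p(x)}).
|187/23|_11 = 1/11

Step 1 — compute v_11(x) by factoring powers of 11 out of the numerator and denominator: v_11(187/23) = 1. Step 2 — apply |x|_p = p^{-v_p(x)} = 11^{-1} = 1/11.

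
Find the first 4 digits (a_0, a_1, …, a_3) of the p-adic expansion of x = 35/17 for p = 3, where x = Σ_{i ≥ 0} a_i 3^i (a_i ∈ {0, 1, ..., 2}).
(a_0, …, a_3) = (1, 0, 1, 2)

v_3(35/17) = 0 (numerator and denominator both coprime to 3), so x ∈ ℤ_3^×. Compute digits iteratively via a_i = x_i mod 3, x_{i+1} = (x_i − a_i)/3, with x_0 = x:
  x_0 = 35/17;  a_0 = 1;  x_1 = (x_0 − 1)/3 = 6/17
  x_1 = 6/17;  a_1 = 0;  x_2 = (x_1 − 0)/3 = 2/17
  x_2 = 2/17;  a_2 = 1;  x_3 = (x_2 − 1)/3 = -5/17
  x_3 = -5/17;  a_3 = 2;  x_4 = (x_3 − 2)/3 = -13/17
Digits: (1, 0, 1, 2).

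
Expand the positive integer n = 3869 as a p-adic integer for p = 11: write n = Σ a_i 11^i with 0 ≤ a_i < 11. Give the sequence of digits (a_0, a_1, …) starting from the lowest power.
(a_0, a_1, …) = (8, 10, 9, 2)

Repeated division by 11 gives the digits low-to-high: 3869 = 8 + 10·11^1 + 9·11^2 + 2·11^3. Digit sequence: (8, 10, 9, 2).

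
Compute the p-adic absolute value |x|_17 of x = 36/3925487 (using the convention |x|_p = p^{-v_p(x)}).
|36/3925487|_17 = 83521

Step 1 — compute v_17(x) by factoring powers of 17 out of the numerator and denominator: v_17(36/3925487) = -4. Step 2 — apply |x|_p = p^{-v_p(x)} = 17^{4} = 83521.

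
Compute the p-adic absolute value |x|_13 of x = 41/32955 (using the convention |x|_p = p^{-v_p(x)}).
|41/32955|_13 = 2197

Step 1 — compute v_13(x) by factoring powers of 13 out of the numerator and denominator: v_13(41/32955) = -3. Step 2 — apply |x|_p = p^{-v_p(x)} = 13^{3} = 2197.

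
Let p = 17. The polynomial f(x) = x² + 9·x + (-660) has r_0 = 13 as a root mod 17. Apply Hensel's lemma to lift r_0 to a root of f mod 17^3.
r_2 = 98 (mod 4913)

Hensel: r_{i+1} = r_i − f(r_i)·(f′(r_i))^{-1} mod 17^{i+2}, f′(x) = 2x + 9. Iterate:
  r_0 = 13 (mod 17)
  r_1 = 98 (mod 289)
  r_2 = 98 (mod 4913)
Final: r = 98 satisfies f(r) ≡ 0 mod 17^3.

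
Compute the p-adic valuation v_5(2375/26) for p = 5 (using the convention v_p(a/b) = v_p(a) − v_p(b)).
v_5(2375/26) = 3

Factor powers of 5 from the numerator and denominator of the reduced fraction: 2375 = 5^3 · 19 and 26 = 5^0 · 26. Apply v_p(a/b) = v_p(a) − v_p(b): v_5(2375/26) = 3 − 0 = 3.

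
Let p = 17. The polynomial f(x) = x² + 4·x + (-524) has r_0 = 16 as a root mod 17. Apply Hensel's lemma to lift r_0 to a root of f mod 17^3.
r_2 = 3008 (mod 4913)

Hensel: r_{i+1} = r_i − f(r_i)·(f′(r_i))^{-1} mod 17^{i+2}, f′(x) = 2x + 4. Iterate:
  r_0 = 16 (mod 17)
  r_1 = 118 (mod 289)
  r_2 = 3008 (mod 4913)
Final: r = 3008 satisfies f(r) ≡ 0 mod 17^3.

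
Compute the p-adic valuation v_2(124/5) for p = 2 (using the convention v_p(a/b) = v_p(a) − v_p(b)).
v_2(124/5) = 2

Factor powers of 2 from the numerator and denominator of the reduced fraction: 124 = 2^2 · 31 and 5 = 2^0 · 5. Apply v_p(a/b) = v_p(a) − v_p(b): v_2(124/5) = 2 − 0 = 2.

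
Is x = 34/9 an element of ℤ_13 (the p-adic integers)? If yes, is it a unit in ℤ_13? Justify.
x ∈ ℤ_13^× (unit); v_13(x) = 0

ℤ_13 = {x ∈ ℚ_13 : v_13(x) ≥ 0} and ℤ_13^× = {x ∈ ℤ_13 : v_13(x) = 0}. Here v_13(34/9) = v_13(num) − v_13(den) = 0; compare against these criteria.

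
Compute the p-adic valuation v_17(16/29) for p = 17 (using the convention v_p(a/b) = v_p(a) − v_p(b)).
v_17(16/29) = 0

Factor powers of 17 from the numerator and denominator of the reduced fraction: 16 = 17^0 · 16 and 29 = 17^0 · 29. Apply v_p(a/b) = v_p(a) − v_p(b): v_17(16/29) = 0 − 0 = 0.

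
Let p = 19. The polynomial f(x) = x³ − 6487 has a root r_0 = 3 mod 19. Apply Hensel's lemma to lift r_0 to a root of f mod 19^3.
r_2 = 4601 (mod 6859)

Hensel: r_{i+1} = r_i − f(r_i)/f′(r_i) mod 19^{i+2}, where f′(x) = 3x². Iterate:
  r_0 = 3 (mod 19)
  r_1 = 269 (mod 361)
  r_2 = 4601 (mod 6859)
Final: r = 4601 with f(r) ≡ 0 mod 19^3.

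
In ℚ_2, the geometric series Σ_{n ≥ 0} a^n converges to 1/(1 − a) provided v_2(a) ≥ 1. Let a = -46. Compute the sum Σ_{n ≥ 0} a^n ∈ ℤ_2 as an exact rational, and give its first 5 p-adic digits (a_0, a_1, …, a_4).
Σ a^n = 1/(1 − a) = 1/47;  first 5 digits = (1, 1, 1, 1, 0)

v_2(a) = 1 ≥ 1, so the series converges in ℤ_2 to 1/(1 − a) = 1/(1 − (-46)) = 1/47. Expand this rational in ℤ_2: compute digits iteratively via d_i = x_i mod 2, x_{i+1} = (x_i − d_i)/2. The first 5 digits are (1, 1, 1, 1, 0).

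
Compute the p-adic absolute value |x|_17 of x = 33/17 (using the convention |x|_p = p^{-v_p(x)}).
|33/17|_17 = 17

Step 1 — compute v_17(x) by factoring powers of 17 out of the numerator and denominator: v_17(33/17) = -1. Step 2 — apply |x|_p = p^{-v_p(x)} = 17^{1} = 17.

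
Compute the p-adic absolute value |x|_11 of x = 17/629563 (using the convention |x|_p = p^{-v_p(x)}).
|17/629563|_11 = 14641

Step 1 — compute v_11(x) by factoring powers of 11 out of the numerator and denominator: v_11(17/629563) = -4. Step 2 — apply |x|_p = p^{-v_p(x)} = 11^{4} = 14641.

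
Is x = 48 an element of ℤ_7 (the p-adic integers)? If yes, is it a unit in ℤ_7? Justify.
x ∈ ℤ_7^× (unit); v_7(x) = 0

ℤ_7 = {x ∈ ℚ_7 : v_7(x) ≥ 0} and ℤ_7^× = {x ∈ ℤ_7 : v_7(x) = 0}. Here v_7(48) = v_7(num) − v_7(den) = 0; compare against these criteria.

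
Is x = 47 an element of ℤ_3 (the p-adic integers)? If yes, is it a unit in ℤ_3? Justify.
x ∈ ℤ_3^× (unit); v_3(x) = 0

ℤ_3 = {x ∈ ℚ_3 : v_3(x) ≥ 0} and ℤ_3^× = {x ∈ ℤ_3 : v_3(x) = 0}. Here v_3(47) = v_3(num) − v_3(den) = 0; compare against these criteria.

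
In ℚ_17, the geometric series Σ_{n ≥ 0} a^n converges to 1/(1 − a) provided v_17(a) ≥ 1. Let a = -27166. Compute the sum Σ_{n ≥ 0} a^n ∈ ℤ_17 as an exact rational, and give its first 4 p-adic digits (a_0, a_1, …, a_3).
Σ a^n = 1/(1 − a) = 1/27167;  first 4 digits = (1, 0, 8, 11)

v_17(a) = 2 ≥ 1, so the series converges in ℤ_17 to 1/(1 − a) = 1/(1 − (-27166)) = 1/27167. Expand this rational in ℤ_17: compute digits iteratively via d_i = x_i mod 17, x_{i+1} = (x_i − d_i)/17. The first 4 digits are (1, 0, 8, 11).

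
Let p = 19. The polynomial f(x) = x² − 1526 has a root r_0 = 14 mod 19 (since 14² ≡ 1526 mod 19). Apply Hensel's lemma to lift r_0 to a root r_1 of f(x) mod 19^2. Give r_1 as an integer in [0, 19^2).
r_1 = 242 (mod 361)

Hensel's recurrence: r_{i+1} = r_i − f(r_i)·(f′(r_i))^{-1} mod 19^{i+2}, with f′(x) = 2x. Iterate:
  r_0 = 14 (mod 19)
  r_1 = 242 (mod 361)
Final: r_1 = 242, and one checks f(r_1) ≡ 0 mod 19^2.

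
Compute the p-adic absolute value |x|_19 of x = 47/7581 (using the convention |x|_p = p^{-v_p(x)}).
|47/7581|_19 = 361

Step 1 — compute v_19(x) by factoring powers of 19 out of the numerator and denominator: v_19(47/7581) = -2. Step 2 — apply |x|_p = p^{-v_p(x)} = 19^{2} = 361.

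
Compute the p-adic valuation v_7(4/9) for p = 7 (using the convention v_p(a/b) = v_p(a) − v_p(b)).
v_7(4/9) = 0

Factor powers of 7 from the numerator and denominator of the reduced fraction: 4 = 7^0 · 4 and 9 = 7^0 · 9. Apply v_p(a/b) = v_p(a) − v_p(b): v_7(4/9) = 0 − 0 = 0.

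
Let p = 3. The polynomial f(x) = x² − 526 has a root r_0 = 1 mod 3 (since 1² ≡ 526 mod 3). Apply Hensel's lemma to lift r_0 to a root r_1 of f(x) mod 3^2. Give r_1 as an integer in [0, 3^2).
r_1 = 7 (mod 9)

Hensel's recurrence: r_{i+1} = r_i − f(r_i)·(f′(r_i))^{-1} mod 3^{i+2}, with f′(x) = 2x. Iterate:
  r_0 = 1 (mod 3)
  r_1 = 7 (mod 9)
Final: r_1 = 7, and one checks f(r_1) ≡ 0 mod 3^2.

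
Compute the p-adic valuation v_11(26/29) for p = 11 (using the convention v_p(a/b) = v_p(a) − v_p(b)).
v_11(26/29) = 0

Factor powers of 11 from the numerator and denominator of the reduced fraction: 26 = 11^0 · 26 and 29 = 11^0 · 29. Apply v_p(a/b) = v_p(a) − v_p(b): v_11(26/29) = 0 − 0 = 0.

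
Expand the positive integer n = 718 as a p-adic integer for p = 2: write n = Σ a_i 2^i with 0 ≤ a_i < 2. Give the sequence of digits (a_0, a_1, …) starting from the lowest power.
(a_0, a_1, …) = (0, 1, 1, 1, 0, 0, 1, 1, 0, 1)

Repeated division by 2 gives the digits low-to-high: 718 = 1·2^1 + 1·2^2 + 1·2^3 + 1·2^6 + 1·2^7 + 1·2^9. Digit sequence: (0, 1, 1, 1, 0, 0, 1, 1, 0, 1).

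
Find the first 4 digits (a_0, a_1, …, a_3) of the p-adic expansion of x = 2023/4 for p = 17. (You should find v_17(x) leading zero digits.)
(a_0, …, a_3) = (0, 0, 6, 4)

v_17(2023/4) = 2, so a_0 = ... = a_1 = 0. Factor out: x = 17^2 · u with u = 7/4 a unit in ℤ_17. Expand u iteratively via a_{v+i} = u_i mod 17, u_{i+1} = (u_i − a_{v+i})/17:
  u_0 = 7/4;  a_2 = 6;  u_1 = (u_0 − 6)/17 = -1/4
  u_1 = -1/4;  a_3 = 4;  u_2 = (u_1 − 4)/17 = -1/4
Digits: (0, 0, 6, 4).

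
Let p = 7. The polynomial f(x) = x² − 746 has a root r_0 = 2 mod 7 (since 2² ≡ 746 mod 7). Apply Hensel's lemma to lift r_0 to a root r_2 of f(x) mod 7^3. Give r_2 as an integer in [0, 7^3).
r_2 = 310 (mod 343)

Hensel's recurrence: r_{i+1} = r_i − f(r_i)·(f′(r_i))^{-1} mod 7^{i+2}, with f′(x) = 2x. Iterate:
  r_0 = 2 (mod 7)
  r_1 = 16 (mod 49)
  r_2 = 310 (mod 343)
Final: r_2 = 310, and one checks f(r_2) ≡ 0 mod 7^3.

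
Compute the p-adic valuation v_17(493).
v_17(493) = 1

v_17(n) is the largest exponent k such that 17^k divides n. Factor out: 493 = 17^1 · 29. (Sign doesn't affect v_p.) So v_17(493) = 1.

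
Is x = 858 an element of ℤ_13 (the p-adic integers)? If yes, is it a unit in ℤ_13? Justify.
x ∈ ℤ_13 but not a unit; v_13(x) = 1 > 0

ℤ_13 = {x ∈ ℚ_13 : v_13(x) ≥ 0} and ℤ_13^× = {x ∈ ℤ_13 : v_13(x) = 0}. Here v_13(858) = v_13(num) − v_13(den) = 1; compare against these criteria.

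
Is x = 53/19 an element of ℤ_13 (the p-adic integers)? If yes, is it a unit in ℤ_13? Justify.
x ∈ ℤ_13^× (unit); v_13(x) = 0

ℤ_13 = {x ∈ ℚ_13 : v_13(x) ≥ 0} and ℤ_13^× = {x ∈ ℤ_13 : v_13(x) = 0}. Here v_13(53/19) = v_13(num) − v_13(den) = 0; compare against these criteria.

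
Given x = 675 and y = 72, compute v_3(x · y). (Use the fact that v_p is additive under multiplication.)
v_3(48600) = 5

v_p(x) = 3 (factor: 675 = 3^3 · 25); v_p(y) = 2 (factor: 72 = 3^2 · 8). Additivity: v_p(xy) = v_p(x) + v_p(y) = 3 + 2 = 5. (Direct check: xy = 48600 = 3^5 · (200).)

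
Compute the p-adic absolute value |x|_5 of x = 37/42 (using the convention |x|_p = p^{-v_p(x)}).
|37/42|_5 = 1

Step 1 — compute v_5(x) by factoring powers of 5 out of the numerator and denominator: v_5(37/42) = 0. Step 2 — apply |x|_p = p^{-v_p(x)} = 5^{0} = 1.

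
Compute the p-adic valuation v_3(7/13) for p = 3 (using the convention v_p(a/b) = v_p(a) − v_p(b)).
v_3(7/13) = 0

Factor powers of 3 from the numerator and denominator of the reduced fraction: 7 = 3^0 · 7 and 13 = 3^0 · 13. Apply v_p(a/b) = v_p(a) − v_p(b): v_3(7/13) = 0 − 0 = 0.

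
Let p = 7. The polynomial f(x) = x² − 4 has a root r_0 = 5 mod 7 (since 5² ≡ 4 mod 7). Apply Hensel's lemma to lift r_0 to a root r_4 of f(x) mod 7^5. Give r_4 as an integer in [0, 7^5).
r_4 = 16805 (mod 16807)

Hensel's recurrence: r_{i+1} = r_i − f(r_i)·(f′(r_i))^{-1} mod 7^{i+2}, with f′(x) = 2x. Iterate:
  r_0 = 5 (mod 7)
  r_1 = 47 (mod 49)
  r_2 = 341 (mod 343)
  r_3 = 2399 (mod 2401)
  r_4 = 16805 (mod 16807)
Final: r_4 = 16805, and one checks f(r_4) ≡ 0 mod 7^5.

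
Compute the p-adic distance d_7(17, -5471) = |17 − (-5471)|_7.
d_7(17, -5471) = 1/343

Step 1 — x − y = 17 − (-5471) = 5488. Step 2 — v_7(5488) = 3 (factor: 5488 = (7^3 · 16); the sign does not affect v_p). Step 3 — |x − y|_7 = 7^{-3} = 1/343.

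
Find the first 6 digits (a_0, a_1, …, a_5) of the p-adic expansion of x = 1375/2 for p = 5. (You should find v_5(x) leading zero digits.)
(a_0, …, a_5) = (0, 0, 0, 3, 3, 2)

v_5(1375/2) = 3, so a_0 = ... = a_2 = 0. Factor out: x = 5^3 · u with u = 11/2 a unit in ℤ_5. Expand u iteratively via a_{v+i} = u_i mod 5, u_{i+1} = (u_i − a_{v+i})/5:
  u_0 = 11/2;  a_3 = 3;  u_1 = (u_0 − 3)/5 = 1/2
  u_1 = 1/2;  a_4 = 3;  u_2 = (u_1 − 3)/5 = -1/2
  u_2 = -1/2;  a_5 = 2;  u_3 = (u_2 − 2)/5 = -1/2
Digits: (0, 0, 0, 3, 3, 2).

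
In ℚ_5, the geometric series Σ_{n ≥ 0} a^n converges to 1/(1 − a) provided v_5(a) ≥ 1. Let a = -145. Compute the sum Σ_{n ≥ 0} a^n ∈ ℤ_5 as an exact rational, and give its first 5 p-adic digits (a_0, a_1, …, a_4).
Σ a^n = 1/(1 − a) = 1/146;  first 5 digits = (1, 1, 0, 3, 1)

v_5(a) = 1 ≥ 1, so the series converges in ℤ_5 to 1/(1 − a) = 1/(1 − (-145)) = 1/146. Expand this rational in ℤ_5: compute digits iteratively via d_i = x_i mod 5, x_{i+1} = (x_i − d_i)/5. The first 5 digits are (1, 1, 0, 3, 1).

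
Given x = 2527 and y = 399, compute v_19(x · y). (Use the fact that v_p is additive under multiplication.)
v_19(1008273) = 3

v_p(x) = 2 (factor: 2527 = 19^2 · 7); v_p(y) = 1 (factor: 399 = 19^1 · 21). Additivity: v_p(xy) = v_p(x) + v_p(y) = 2 + 1 = 3. (Direct check: xy = 1008273 = 19^3 · (147).)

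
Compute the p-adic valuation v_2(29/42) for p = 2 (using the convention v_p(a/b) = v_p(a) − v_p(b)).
v_2(29/42) = -1

Factor powers of 2 from the numerator and denominator of the reduced fraction: 29 = 2^0 · 29 and 42 = 2^1 · 21. Apply v_p(a/b) = v_p(a) − v_p(b): v_2(29/42) = 0 − 1 = -1.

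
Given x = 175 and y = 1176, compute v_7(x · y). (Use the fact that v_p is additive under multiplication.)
v_7(205800) = 3

v_p(x) = 1 (factor: 175 = 7^1 · 25); v_p(y) = 2 (factor: 1176 = 7^2 · 24). Additivity: v_p(xy) = v_p(x) + v_p(y) = 1 + 2 = 3. (Direct check: xy = 205800 = 7^3 · (600).)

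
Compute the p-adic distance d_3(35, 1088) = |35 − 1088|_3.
d_3(35, 1088) = 1/81

Step 1 — x − y = 35 − 1088 = -1053. Step 2 — v_3(-1053) = 4 (factor: -1053 = −(3^4 · 13); the sign does not affect v_p). Step 3 — |x − y|_3 = 3^{-4} = 1/81.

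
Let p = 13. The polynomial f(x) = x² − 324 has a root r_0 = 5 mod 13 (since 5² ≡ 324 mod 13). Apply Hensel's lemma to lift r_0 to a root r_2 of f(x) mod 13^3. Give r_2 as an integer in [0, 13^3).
r_2 = 18 (mod 2197)

Hensel's recurrence: r_{i+1} = r_i − f(r_i)·(f′(r_i))^{-1} mod 13^{i+2}, with f′(x) = 2x. Iterate:
  r_0 = 5 (mod 13)
  r_1 = 18 (mod 169)
  r_2 = 18 (mod 2197)
Final: r_2 = 18, and one checks f(r_2) ≡ 0 mod 13^3.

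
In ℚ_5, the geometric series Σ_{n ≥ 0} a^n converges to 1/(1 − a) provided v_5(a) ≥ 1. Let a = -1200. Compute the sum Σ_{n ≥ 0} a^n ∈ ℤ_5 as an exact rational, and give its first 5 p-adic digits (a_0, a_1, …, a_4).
Σ a^n = 1/(1 − a) = 1/1201;  first 5 digits = (1, 0, 2, 0, 2)

v_5(a) = 2 ≥ 1, so the series converges in ℤ_5 to 1/(1 − a) = 1/(1 − (-1200)) = 1/1201. Expand this rational in ℤ_5: compute digits iteratively via d_i = x_i mod 5, x_{i+1} = (x_i − d_i)/5. The first 5 digits are (1, 0, 2, 0, 2).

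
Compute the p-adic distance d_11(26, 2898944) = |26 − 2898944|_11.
d_11(26, 2898944) = 1/161051

Step 1 — x − y = 26 − 2898944 = -2898918. Step 2 — v_11(-2898918) = 5 (factor: -2898918 = −(11^5 · 18); the sign does not affect v_p). Step 3 — |x − y|_11 = 11^{-5} = 1/161051.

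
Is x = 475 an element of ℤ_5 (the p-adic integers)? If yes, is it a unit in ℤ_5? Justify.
x ∈ ℤ_5 but not a unit; v_5(x) = 2 > 0

ℤ_5 = {x ∈ ℚ_5 : v_5(x) ≥ 0} and ℤ_5^× = {x ∈ ℤ_5 : v_5(x) = 0}. Here v_5(475) = v_5(num) − v_5(den) = 2; compare against these criteria.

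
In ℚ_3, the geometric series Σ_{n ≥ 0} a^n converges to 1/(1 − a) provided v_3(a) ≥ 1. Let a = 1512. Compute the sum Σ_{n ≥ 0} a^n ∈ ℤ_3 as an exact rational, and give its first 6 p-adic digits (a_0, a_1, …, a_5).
Σ a^n = 1/(1 − a) = -1/1511;  first 6 digits = (1, 0, 0, 2, 0, 0)

v_3(a) = 3 ≥ 1, so the series converges in ℤ_3 to 1/(1 − a) = 1/(1 − 1512) = -1/1511. Expand this rational in ℤ_3: compute digits iteratively via d_i = x_i mod 3, x_{i+1} = (x_i − d_i)/3. The first 6 digits are (1, 0, 0, 2, 0, 0).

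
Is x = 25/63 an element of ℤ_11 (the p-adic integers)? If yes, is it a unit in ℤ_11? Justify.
x ∈ ℤ_11^× (unit); v_11(x) = 0

ℤ_11 = {x ∈ ℚ_11 : v_11(x) ≥ 0} and ℤ_11^× = {x ∈ ℤ_11 : v_11(x) = 0}. Here v_11(25/63) = v_11(num) − v_11(den) = 0; compare against these criteria.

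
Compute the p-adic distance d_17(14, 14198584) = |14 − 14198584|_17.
d_17(14, 14198584) = 1/1419857

Step 1 — x − y = 14 − 14198584 = -14198570. Step 2 — v_17(-14198570) = 5 (factor: -14198570 = −(17^5 · 10); the sign does not affect v_p). Step 3 — |x − y|_17 = 17^{-5} = 1/1419857.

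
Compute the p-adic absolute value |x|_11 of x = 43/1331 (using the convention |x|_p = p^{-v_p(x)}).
|43/1331|_11 = 1331

Step 1 — compute v_11(x) by factoring powers of 11 out of the numerator and denominator: v_11(43/1331) = -3. Step 2 — apply |x|_p = p^{-v_p(x)} = 11^{3} = 1331.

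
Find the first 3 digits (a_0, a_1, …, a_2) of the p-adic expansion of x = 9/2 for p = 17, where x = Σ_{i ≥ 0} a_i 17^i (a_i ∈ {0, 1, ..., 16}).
(a_0, …, a_2) = (13, 8, 8)

v_17(9/2) = 0 (numerator and denominator both coprime to 17), so x ∈ ℤ_17^×. Compute digits iteratively via a_i = x_i mod 17, x_{i+1} = (x_i − a_i)/17, with x_0 = x:
  x_0 = 9/2;  a_0 = 13;  x_1 = (x_0 − 13)/17 = -1/2
  x_1 = -1/2;  a_1 = 8;  x_2 = (x_1 − 8)/17 = -1/2
  x_2 = -1/2;  a_2 = 8;  x_3 = (x_2 − 8)/17 = -1/2
Digits: (13, 8, 8).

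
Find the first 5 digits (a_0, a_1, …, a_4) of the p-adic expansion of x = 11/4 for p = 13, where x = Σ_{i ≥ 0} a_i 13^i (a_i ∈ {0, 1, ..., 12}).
(a_0, …, a_4) = (6, 3, 3, 3, 3)

v_13(11/4) = 0 (numerator and denominator both coprime to 13), so x ∈ ℤ_13^×. Compute digits iteratively via a_i = x_i mod 13, x_{i+1} = (x_i − a_i)/13, with x_0 = x:
  x_0 = 11/4;  a_0 = 6;  x_1 = (x_0 − 6)/13 = -1/4
  x_1 = -1/4;  a_1 = 3;  x_2 = (x_1 − 3)/13 = -1/4
  x_2 = -1/4;  a_2 = 3;  x_3 = (x_2 − 3)/13 = -1/4
  x_3 = -1/4;  a_3 = 3;  x_4 = (x_3 − 3)/13 = -1/4
  x_4 = -1/4;  a_4 = 3;  x_5 = (x_4 − 3)/13 = -1/4
Digits: (6, 3, 3, 3, 3).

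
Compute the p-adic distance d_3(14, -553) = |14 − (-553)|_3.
d_3(14, -553) = 1/81

Step 1 — x − y = 14 − (-553) = 567. Step 2 — v_3(567) = 4 (factor: 567 = (3^4 · 7); the sign does not affect v_p). Step 3 — |x − y|_3 = 3^{-4} = 1/81.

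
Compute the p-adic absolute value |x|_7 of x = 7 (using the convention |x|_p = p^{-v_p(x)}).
|7|_7 = 1/7

Step 1 — compute v_7(x) by factoring powers of 7 out of the numerator and denominator: v_7(7) = 1. Step 2 — apply |x|_p = p^{-v_p(x)} = 7^{-1} = 1/7.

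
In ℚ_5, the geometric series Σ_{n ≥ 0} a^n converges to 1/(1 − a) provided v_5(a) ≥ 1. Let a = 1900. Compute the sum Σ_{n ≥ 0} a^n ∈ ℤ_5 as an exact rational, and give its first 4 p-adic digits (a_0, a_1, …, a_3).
Σ a^n = 1/(1 − a) = -1/1899;  first 4 digits = (1, 0, 1, 0)

v_5(a) = 2 ≥ 1, so the series converges in ℤ_5 to 1/(1 − a) = 1/(1 − 1900) = -1/1899. Expand this rational in ℤ_5: compute digits iteratively via d_i = x_i mod 5, x_{i+1} = (x_i − d_i)/5. The first 4 digits are (1, 0, 1, 0).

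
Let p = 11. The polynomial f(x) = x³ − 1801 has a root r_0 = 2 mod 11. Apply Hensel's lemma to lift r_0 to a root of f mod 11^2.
r_1 = 101 (mod 121)

Hensel: r_{i+1} = r_i − f(r_i)/f′(r_i) mod 11^{i+2}, where f′(x) = 3x². Iterate:
  r_0 = 2 (mod 11)
  r_1 = 101 (mod 121)
Final: r = 101 with f(r) ≡ 0 mod 11^2.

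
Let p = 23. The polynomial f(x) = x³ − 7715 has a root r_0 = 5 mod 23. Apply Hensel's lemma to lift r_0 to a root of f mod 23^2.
r_1 = 212 (mod 529)

Hensel: r_{i+1} = r_i − f(r_i)/f′(r_i) mod 23^{i+2}, where f′(x) = 3x². Iterate:
  r_0 = 5 (mod 23)
  r_1 = 212 (mod 529)
Final: r = 212 with f(r) ≡ 0 mod 23^2.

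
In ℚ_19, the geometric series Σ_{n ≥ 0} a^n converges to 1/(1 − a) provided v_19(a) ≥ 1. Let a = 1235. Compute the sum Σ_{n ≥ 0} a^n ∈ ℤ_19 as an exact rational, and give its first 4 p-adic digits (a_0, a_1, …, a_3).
Σ a^n = 1/(1 − a) = -1/1234;  first 4 digits = (1, 8, 10, 12)

v_19(a) = 1 ≥ 1, so the series converges in ℤ_19 to 1/(1 − a) = 1/(1 − 1235) = -1/1234. Expand this rational in ℤ_19: compute digits iteratively via d_i = x_i mod 19, x_{i+1} = (x_i − d_i)/19. The first 4 digits are (1, 8, 10, 12).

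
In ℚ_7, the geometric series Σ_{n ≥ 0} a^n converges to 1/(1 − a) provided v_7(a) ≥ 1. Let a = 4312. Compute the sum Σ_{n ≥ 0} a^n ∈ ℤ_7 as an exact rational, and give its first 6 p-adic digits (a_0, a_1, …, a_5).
Σ a^n = 1/(1 − a) = -1/4311;  first 6 digits = (1, 0, 4, 5, 3, 0)

v_7(a) = 2 ≥ 1, so the series converges in ℤ_7 to 1/(1 − a) = 1/(1 − 4312) = -1/4311. Expand this rational in ℤ_7: compute digits iteratively via d_i = x_i mod 7, x_{i+1} = (x_i − d_i)/7. The first 6 digits are (1, 0, 4, 5, 3, 0).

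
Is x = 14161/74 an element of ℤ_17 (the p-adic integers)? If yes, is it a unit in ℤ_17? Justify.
x ∈ ℤ_17 but not a unit; v_17(x) = 2 > 0

ℤ_17 = {x ∈ ℚ_17 : v_17(x) ≥ 0} and ℤ_17^× = {x ∈ ℤ_17 : v_17(x) = 0}. Here v_17(14161/74) = v_17(num) − v_17(den) = 2; compare against these criteria.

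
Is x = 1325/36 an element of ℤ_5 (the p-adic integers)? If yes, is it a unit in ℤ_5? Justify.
x ∈ ℤ_5 but not a unit; v_5(x) = 2 > 0

ℤ_5 = {x ∈ ℚ_5 : v_5(x) ≥ 0} and ℤ_5^× = {x ∈ ℤ_5 : v_5(x) = 0}. Here v_5(1325/36) = v_5(num) − v_5(den) = 2; compare against these criteria.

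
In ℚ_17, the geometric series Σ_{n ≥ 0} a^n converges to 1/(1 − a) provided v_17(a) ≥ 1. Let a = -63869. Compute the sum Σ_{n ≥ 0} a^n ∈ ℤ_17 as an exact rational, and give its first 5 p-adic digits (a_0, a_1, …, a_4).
Σ a^n = 1/(1 − a) = 1/63870;  first 5 digits = (1, 0, 0, 4, 16)

v_17(a) = 3 ≥ 1, so the series converges in ℤ_17 to 1/(1 − a) = 1/(1 − (-63869)) = 1/63870. Expand this rational in ℤ_17: compute digits iteratively via d_i = x_i mod 17, x_{i+1} = (x_i − d_i)/17. The first 5 digits are (1, 0, 0, 4, 16).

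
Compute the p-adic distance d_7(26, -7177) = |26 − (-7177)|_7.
d_7(26, -7177) = 1/2401

Step 1 — x − y = 26 − (-7177) = 7203. Step 2 — v_7(7203) = 4 (factor: 7203 = (7^4 · 3); the sign does not affect v_p). Step 3 — |x − y|_7 = 7^{-4} = 1/2401.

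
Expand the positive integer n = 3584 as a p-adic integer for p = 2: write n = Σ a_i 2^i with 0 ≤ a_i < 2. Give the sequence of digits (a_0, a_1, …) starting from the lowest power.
(a_0, a_1, …) = (0, 0, 0, 0, 0, 0, 0, 0, 0, 1, 1, 1)

Repeated division by 2 gives the digits low-to-high: 3584 = 1·2^9 + 1·2^10 + 1·2^11. Digit sequence: (0, 0, 0, 0, 0, 0, 0, 0, 0, 1, 1, 1).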